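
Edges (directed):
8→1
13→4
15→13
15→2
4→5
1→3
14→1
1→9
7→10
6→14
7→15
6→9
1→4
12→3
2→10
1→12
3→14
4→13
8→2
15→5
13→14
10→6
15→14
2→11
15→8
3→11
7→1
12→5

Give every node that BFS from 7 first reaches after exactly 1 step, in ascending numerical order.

Level 0: 7
Level 1: 1, 10, 15
Level 2: 2, 3, 4, 5, 6, 8, 9, 12, 13, 14
Level 3: 11

1, 10, 15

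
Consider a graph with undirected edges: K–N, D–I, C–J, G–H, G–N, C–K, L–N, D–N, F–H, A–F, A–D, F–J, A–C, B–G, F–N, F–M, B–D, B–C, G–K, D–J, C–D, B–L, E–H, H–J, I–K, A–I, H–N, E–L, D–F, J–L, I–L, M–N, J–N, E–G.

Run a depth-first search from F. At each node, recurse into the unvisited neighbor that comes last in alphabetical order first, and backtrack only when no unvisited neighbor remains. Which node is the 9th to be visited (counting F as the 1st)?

I

Visit F
F → N
N → M
N → L
L → J
J → H
H → G
G → K
K → I
I → D
D → C
C → B
C → A
G → E

Visit order: F, N, M, L, J, H, G, K, I, D, C, B, A, E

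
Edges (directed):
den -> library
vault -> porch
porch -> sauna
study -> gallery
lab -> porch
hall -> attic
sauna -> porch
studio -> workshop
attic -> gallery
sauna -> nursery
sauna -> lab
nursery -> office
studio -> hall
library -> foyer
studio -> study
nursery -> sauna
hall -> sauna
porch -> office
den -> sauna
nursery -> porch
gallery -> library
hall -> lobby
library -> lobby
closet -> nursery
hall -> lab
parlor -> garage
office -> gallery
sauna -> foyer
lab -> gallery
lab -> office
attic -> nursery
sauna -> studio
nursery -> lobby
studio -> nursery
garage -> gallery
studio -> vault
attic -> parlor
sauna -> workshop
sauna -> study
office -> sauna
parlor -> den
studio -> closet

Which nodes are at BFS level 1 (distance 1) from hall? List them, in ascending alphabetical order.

attic, lab, lobby, sauna

Level 0: hall
Level 1: attic, lab, lobby, sauna
Level 2: foyer, gallery, nursery, office, parlor, porch, studio, study, workshop
Level 3: closet, den, garage, library, vault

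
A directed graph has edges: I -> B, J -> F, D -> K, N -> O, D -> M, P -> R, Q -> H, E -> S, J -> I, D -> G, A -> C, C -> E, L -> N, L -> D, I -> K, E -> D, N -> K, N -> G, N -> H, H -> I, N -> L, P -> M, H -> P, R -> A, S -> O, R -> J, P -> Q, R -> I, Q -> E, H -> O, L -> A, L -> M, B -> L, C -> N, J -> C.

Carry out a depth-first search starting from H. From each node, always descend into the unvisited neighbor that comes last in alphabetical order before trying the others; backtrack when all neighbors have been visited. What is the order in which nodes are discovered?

Visit H
H → P
P → R
R → J
J → I
I → K
I → B
B → L
L → N
N → O
N → G
L → M
L → D
L → A
A → C
C → E
E → S
J → F
P → Q

H P R J I K B L N O G M D A C E S F Q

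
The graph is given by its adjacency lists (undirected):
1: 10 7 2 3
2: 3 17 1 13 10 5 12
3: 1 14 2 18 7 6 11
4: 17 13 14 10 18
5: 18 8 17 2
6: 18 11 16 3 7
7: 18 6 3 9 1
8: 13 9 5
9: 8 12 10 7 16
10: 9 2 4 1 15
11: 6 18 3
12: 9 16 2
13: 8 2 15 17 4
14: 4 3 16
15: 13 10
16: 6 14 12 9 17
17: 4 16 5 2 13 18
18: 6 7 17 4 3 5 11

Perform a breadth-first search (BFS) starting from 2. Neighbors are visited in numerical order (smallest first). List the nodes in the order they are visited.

2, 1, 3, 5, 10, 12, 13, 17, 7, 6, 11, 14, 18, 8, 4, 9, 15, 16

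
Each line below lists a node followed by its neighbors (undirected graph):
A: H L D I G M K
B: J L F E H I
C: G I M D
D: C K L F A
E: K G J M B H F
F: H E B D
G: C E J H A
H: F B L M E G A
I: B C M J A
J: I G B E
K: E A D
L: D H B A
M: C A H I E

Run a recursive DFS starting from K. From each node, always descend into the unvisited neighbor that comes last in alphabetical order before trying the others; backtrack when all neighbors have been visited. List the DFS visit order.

Visit K
K → E
E → M
M → I
I → J
J → G
G → H
H → L
L → D
D → F
F → B
D → C
D → A

K -> E -> M -> I -> J -> G -> H -> L -> D -> F -> B -> C -> A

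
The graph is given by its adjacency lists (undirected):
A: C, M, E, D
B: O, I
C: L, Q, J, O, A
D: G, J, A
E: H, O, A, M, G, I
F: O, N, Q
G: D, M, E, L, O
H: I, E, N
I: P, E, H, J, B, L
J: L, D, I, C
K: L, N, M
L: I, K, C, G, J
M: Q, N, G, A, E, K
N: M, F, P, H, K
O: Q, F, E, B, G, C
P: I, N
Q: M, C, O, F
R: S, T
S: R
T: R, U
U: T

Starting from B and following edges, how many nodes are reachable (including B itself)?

BFS from B visits: B, O, I, Q, F, E, G, C, P, H, J, L, M, N, A, D, K
Reachable nodes: 17 of 21 total.

17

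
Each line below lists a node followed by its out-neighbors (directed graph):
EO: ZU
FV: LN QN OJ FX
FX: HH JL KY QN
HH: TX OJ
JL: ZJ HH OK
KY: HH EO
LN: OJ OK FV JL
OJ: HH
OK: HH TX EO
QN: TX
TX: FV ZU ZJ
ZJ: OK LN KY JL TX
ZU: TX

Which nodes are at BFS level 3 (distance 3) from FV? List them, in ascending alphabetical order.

Level 0: FV
Level 1: FX, LN, OJ, QN
Level 2: HH, JL, KY, OK, TX
Level 3: EO, ZJ, ZU

EO, ZJ, ZU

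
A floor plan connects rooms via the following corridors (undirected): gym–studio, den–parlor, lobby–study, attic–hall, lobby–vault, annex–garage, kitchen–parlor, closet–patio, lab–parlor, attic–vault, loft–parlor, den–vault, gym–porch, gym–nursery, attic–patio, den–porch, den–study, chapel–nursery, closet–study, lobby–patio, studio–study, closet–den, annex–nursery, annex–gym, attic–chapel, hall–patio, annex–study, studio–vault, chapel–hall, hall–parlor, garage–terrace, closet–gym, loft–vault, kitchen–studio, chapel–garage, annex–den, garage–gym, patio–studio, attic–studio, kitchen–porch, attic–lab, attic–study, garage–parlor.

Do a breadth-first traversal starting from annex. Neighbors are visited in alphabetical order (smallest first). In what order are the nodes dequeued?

Visit annex; enqueue den, garage, gym, nursery, study → queue [den, garage, gym, nursery, study]
Visit den; enqueue closet, parlor, porch, vault → queue [garage, gym, nursery, study, closet, parlor, porch, vault]
Visit garage; enqueue chapel, terrace → queue [gym, nursery, study, closet, parlor, porch, vault, chapel, terrace]
Visit gym; enqueue studio → queue [nursery, study, closet, parlor, porch, vault, chapel, terrace, studio]
Visit nursery → queue [study, closet, parlor, porch, vault, chapel, terrace, studio]
Visit study; enqueue attic, lobby → queue [closet, parlor, porch, vault, chapel, terrace, studio, attic, lobby]
Visit closet; enqueue patio → queue [parlor, porch, vault, chapel, terrace, studio, attic, lobby, patio]
Visit parlor; enqueue hall, kitchen, lab, loft → queue [porch, vault, chapel, terrace, studio, attic, lobby, patio, hall, kitchen, lab, loft]
Visit porch → queue [vault, chapel, terrace, studio, attic, lobby, patio, hall, kitchen, lab, loft]
Visit vault → queue [chapel, terrace, studio, attic, lobby, patio, hall, kitchen, lab, loft]
Visit chapel → queue [terrace, studio, attic, lobby, patio, hall, kitchen, lab, loft]
Visit terrace → queue [studio, attic, lobby, patio, hall, kitchen, lab, loft]
Visit studio → queue [attic, lobby, patio, hall, kitchen, lab, loft]
Visit attic → queue [lobby, patio, hall, kitchen, lab, loft]
Visit lobby → queue [patio, hall, kitchen, lab, loft]
Visit patio → queue [hall, kitchen, lab, loft]
Visit hall → queue [kitchen, lab, loft]
Visit kitchen → queue [lab, loft]
Visit lab → queue [loft]
Visit loft → queue []

annex → den → garage → gym → nursery → study → closet → parlor → porch → vault → chapel → terrace → studio → attic → lobby → patio → hall → kitchen → lab → loft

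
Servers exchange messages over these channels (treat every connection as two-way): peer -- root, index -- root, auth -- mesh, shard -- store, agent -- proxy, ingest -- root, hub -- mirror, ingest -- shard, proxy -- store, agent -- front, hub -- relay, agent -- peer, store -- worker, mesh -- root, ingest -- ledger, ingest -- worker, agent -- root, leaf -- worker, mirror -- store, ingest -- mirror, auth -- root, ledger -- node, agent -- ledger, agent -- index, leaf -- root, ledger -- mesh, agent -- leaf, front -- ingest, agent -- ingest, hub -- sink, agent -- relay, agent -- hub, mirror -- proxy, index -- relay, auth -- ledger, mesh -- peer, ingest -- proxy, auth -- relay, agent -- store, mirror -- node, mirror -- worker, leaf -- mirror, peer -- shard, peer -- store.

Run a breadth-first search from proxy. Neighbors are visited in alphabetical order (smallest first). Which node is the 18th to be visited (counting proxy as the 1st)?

Visit proxy; enqueue agent, ingest, mirror, store → queue [agent, ingest, mirror, store]
Visit agent; enqueue front, hub, index, leaf, ledger, peer, relay, root → queue [ingest, mirror, store, front, hub, index, leaf, ledger, peer, relay, root]
Visit ingest; enqueue shard, worker → queue [mirror, store, front, hub, index, leaf, ledger, peer, relay, root, shard, worker]
Visit mirror; enqueue node → queue [store, front, hub, index, leaf, ledger, peer, relay, root, shard, worker, node]
Visit store → queue [front, hub, index, leaf, ledger, peer, relay, root, shard, worker, node]
Visit front → queue [hub, index, leaf, ledger, peer, relay, root, shard, worker, node]
Visit hub; enqueue sink → queue [index, leaf, ledger, peer, relay, root, shard, worker, node, sink]
Visit index → queue [leaf, ledger, peer, relay, root, shard, worker, node, sink]
Visit leaf → queue [ledger, peer, relay, root, shard, worker, node, sink]
Visit ledger; enqueue auth, mesh → queue [peer, relay, root, shard, worker, node, sink, auth, mesh]
Visit peer → queue [relay, root, shard, worker, node, sink, auth, mesh]
Visit relay → queue [root, shard, worker, node, sink, auth, mesh]
Visit root → queue [shard, worker, node, sink, auth, mesh]
Visit shard → queue [worker, node, sink, auth, mesh]
Visit worker → queue [node, sink, auth, mesh]
Visit node → queue [sink, auth, mesh]
Visit sink → queue [auth, mesh]
Visit auth → queue [mesh]
Visit mesh → queue []

Visit order: proxy, agent, ingest, mirror, store, front, hub, index, leaf, ledger, peer, relay, root, shard, worker, node, sink, auth, mesh

auth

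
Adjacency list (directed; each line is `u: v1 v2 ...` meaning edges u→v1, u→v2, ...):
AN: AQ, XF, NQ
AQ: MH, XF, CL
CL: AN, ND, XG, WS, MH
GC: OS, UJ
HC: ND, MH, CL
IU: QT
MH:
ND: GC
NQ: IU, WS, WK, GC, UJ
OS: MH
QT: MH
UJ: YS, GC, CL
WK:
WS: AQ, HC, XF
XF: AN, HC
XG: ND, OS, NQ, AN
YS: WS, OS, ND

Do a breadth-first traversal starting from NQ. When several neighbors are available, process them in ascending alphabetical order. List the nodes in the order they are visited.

NQ, GC, IU, UJ, WK, WS, OS, QT, CL, YS, AQ, HC, XF, MH, AN, ND, XG

Visit NQ; enqueue GC, IU, UJ, WK, WS → queue [GC, IU, UJ, WK, WS]
Visit GC; enqueue OS → queue [IU, UJ, WK, WS, OS]
Visit IU; enqueue QT → queue [UJ, WK, WS, OS, QT]
Visit UJ; enqueue CL, YS → queue [WK, WS, OS, QT, CL, YS]
Visit WK → queue [WS, OS, QT, CL, YS]
Visit WS; enqueue AQ, HC, XF → queue [OS, QT, CL, YS, AQ, HC, XF]
Visit OS; enqueue MH → queue [QT, CL, YS, AQ, HC, XF, MH]
Visit QT → queue [CL, YS, AQ, HC, XF, MH]
Visit CL; enqueue AN, ND, XG → queue [YS, AQ, HC, XF, MH, AN, ND, XG]
Visit YS → queue [AQ, HC, XF, MH, AN, ND, XG]
Visit AQ → queue [HC, XF, MH, AN, ND, XG]
Visit HC → queue [XF, MH, AN, ND, XG]
Visit XF → queue [MH, AN, ND, XG]
Visit MH → queue [AN, ND, XG]
Visit AN → queue [ND, XG]
Visit ND → queue [XG]
Visit XG → queue []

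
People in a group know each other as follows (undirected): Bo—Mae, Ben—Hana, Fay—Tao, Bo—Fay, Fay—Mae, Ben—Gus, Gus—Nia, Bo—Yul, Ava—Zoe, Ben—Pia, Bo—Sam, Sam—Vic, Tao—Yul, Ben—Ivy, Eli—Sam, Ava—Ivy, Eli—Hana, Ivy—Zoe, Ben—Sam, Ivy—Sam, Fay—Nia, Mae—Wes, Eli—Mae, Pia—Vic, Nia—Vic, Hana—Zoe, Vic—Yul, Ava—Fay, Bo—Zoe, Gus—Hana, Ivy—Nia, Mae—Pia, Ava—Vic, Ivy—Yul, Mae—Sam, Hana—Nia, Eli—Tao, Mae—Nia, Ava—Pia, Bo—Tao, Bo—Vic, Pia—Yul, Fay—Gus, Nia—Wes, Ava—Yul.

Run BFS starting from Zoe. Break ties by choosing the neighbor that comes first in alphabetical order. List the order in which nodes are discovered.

Zoe, Ava, Bo, Hana, Ivy, Fay, Pia, Vic, Yul, Mae, Sam, Tao, Ben, Eli, Gus, Nia, Wes

Visit Zoe; enqueue Ava, Bo, Hana, Ivy → queue [Ava, Bo, Hana, Ivy]
Visit Ava; enqueue Fay, Pia, Vic, Yul → queue [Bo, Hana, Ivy, Fay, Pia, Vic, Yul]
Visit Bo; enqueue Mae, Sam, Tao → queue [Hana, Ivy, Fay, Pia, Vic, Yul, Mae, Sam, Tao]
Visit Hana; enqueue Ben, Eli, Gus, Nia → queue [Ivy, Fay, Pia, Vic, Yul, Mae, Sam, Tao, Ben, Eli, Gus, Nia]
Visit Ivy → queue [Fay, Pia, Vic, Yul, Mae, Sam, Tao, Ben, Eli, Gus, Nia]
Visit Fay → queue [Pia, Vic, Yul, Mae, Sam, Tao, Ben, Eli, Gus, Nia]
Visit Pia → queue [Vic, Yul, Mae, Sam, Tao, Ben, Eli, Gus, Nia]
Visit Vic → queue [Yul, Mae, Sam, Tao, Ben, Eli, Gus, Nia]
Visit Yul → queue [Mae, Sam, Tao, Ben, Eli, Gus, Nia]
Visit Mae; enqueue Wes → queue [Sam, Tao, Ben, Eli, Gus, Nia, Wes]
Visit Sam → queue [Tao, Ben, Eli, Gus, Nia, Wes]
Visit Tao → queue [Ben, Eli, Gus, Nia, Wes]
Visit Ben → queue [Eli, Gus, Nia, Wes]
Visit Eli → queue [Gus, Nia, Wes]
Visit Gus → queue [Nia, Wes]
Visit Nia → queue [Wes]
Visit Wes → queue []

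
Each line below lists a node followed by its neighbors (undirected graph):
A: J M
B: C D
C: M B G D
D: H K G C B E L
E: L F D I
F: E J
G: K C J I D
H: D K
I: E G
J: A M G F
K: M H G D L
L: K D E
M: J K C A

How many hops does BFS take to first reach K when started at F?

3

Level 0: F
Level 1: E, J
Level 2: A, D, G, I, L, M
Level 3: B, C, H, K
K first appears at level 3.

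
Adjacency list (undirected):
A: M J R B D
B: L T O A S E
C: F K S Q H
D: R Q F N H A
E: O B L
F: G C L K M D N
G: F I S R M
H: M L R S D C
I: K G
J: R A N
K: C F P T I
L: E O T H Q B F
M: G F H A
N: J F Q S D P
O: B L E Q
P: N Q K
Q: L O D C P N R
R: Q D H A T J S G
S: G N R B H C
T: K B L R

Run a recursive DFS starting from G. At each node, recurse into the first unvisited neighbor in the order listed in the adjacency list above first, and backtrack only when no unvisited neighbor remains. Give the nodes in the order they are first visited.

Visit G
G → F
F → C
C → K
K → P
P → N
N → J
J → R
R → Q
Q → L
L → E
E → O
O → B
B → T
B → A
A → M
M → H
H → S
H → D
K → I

G -> F -> C -> K -> P -> N -> J -> R -> Q -> L -> E -> O -> B -> T -> A -> M -> H -> S -> D -> I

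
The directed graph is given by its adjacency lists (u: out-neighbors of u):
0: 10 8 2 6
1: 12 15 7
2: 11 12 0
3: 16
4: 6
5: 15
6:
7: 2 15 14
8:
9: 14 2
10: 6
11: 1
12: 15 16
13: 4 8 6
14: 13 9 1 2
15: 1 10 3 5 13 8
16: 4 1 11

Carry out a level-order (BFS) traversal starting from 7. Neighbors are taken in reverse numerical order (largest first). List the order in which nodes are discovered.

Visit 7; enqueue 15, 14, 2 → queue [15, 14, 2]
Visit 15; enqueue 13, 10, 8, 5, 3, 1 → queue [14, 2, 13, 10, 8, 5, 3, 1]
Visit 14; enqueue 9 → queue [2, 13, 10, 8, 5, 3, 1, 9]
Visit 2; enqueue 12, 11, 0 → queue [13, 10, 8, 5, 3, 1, 9, 12, 11, 0]
Visit 13; enqueue 6, 4 → queue [10, 8, 5, 3, 1, 9, 12, 11, 0, 6, 4]
Visit 10 → queue [8, 5, 3, 1, 9, 12, 11, 0, 6, 4]
Visit 8 → queue [5, 3, 1, 9, 12, 11, 0, 6, 4]
Visit 5 → queue [3, 1, 9, 12, 11, 0, 6, 4]
Visit 3; enqueue 16 → queue [1, 9, 12, 11, 0, 6, 4, 16]
Visit 1 → queue [9, 12, 11, 0, 6, 4, 16]
Visit 9 → queue [12, 11, 0, 6, 4, 16]
Visit 12 → queue [11, 0, 6, 4, 16]
Visit 11 → queue [0, 6, 4, 16]
Visit 0 → queue [6, 4, 16]
Visit 6 → queue [4, 16]
Visit 4 → queue [16]
Visit 16 → queue []

7 → 15 → 14 → 2 → 13 → 10 → 8 → 5 → 3 → 1 → 9 → 12 → 11 → 0 → 6 → 4 → 16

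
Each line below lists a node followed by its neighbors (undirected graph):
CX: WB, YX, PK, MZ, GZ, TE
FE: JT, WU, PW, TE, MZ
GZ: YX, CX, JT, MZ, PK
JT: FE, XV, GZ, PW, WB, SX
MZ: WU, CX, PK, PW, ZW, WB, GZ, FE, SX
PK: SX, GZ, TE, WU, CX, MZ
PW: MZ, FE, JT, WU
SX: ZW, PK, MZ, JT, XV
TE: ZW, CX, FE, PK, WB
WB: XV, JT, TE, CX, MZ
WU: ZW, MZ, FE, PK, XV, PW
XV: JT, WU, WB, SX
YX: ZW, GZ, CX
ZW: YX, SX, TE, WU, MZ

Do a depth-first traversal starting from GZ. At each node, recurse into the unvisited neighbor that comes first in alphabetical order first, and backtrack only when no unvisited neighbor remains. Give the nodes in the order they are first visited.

Visit GZ
GZ → CX
CX → MZ
MZ → FE
FE → JT
JT → PW
PW → WU
WU → PK
PK → SX
SX → XV
XV → WB
WB → TE
TE → ZW
ZW → YX

GZ → CX → MZ → FE → JT → PW → WU → PK → SX → XV → WB → TE → ZW → YX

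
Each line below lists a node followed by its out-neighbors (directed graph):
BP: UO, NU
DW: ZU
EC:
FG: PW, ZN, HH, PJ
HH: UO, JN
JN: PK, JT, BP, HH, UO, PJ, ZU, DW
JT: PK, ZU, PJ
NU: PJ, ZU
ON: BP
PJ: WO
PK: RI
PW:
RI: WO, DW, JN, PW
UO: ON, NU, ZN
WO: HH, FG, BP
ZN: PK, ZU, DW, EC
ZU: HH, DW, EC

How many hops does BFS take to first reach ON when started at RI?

3

Level 0: RI
Level 1: DW, JN, PW, WO
Level 2: BP, FG, HH, JT, PJ, PK, UO, ZU
Level 3: EC, NU, ON, ZN
ON first appears at level 3.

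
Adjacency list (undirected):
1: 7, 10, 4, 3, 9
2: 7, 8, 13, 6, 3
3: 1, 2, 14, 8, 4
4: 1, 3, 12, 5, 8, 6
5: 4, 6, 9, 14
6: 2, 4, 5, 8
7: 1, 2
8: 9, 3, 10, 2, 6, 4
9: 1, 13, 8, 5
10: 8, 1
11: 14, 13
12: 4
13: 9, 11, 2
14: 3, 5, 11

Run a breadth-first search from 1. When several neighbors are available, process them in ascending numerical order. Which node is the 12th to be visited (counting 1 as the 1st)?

12

Visit 1; enqueue 3, 4, 7, 9, 10 → queue [3, 4, 7, 9, 10]
Visit 3; enqueue 2, 8, 14 → queue [4, 7, 9, 10, 2, 8, 14]
Visit 4; enqueue 5, 6, 12 → queue [7, 9, 10, 2, 8, 14, 5, 6, 12]
Visit 7 → queue [9, 10, 2, 8, 14, 5, 6, 12]
Visit 9; enqueue 13 → queue [10, 2, 8, 14, 5, 6, 12, 13]
Visit 10 → queue [2, 8, 14, 5, 6, 12, 13]
Visit 2 → queue [8, 14, 5, 6, 12, 13]
Visit 8 → queue [14, 5, 6, 12, 13]
Visit 14; enqueue 11 → queue [5, 6, 12, 13, 11]
Visit 5 → queue [6, 12, 13, 11]
Visit 6 → queue [12, 13, 11]
Visit 12 → queue [13, 11]
Visit 13 → queue [11]
Visit 11 → queue []

Visit order: 1, 3, 4, 7, 9, 10, 2, 8, 14, 5, 6, 12, 13, 11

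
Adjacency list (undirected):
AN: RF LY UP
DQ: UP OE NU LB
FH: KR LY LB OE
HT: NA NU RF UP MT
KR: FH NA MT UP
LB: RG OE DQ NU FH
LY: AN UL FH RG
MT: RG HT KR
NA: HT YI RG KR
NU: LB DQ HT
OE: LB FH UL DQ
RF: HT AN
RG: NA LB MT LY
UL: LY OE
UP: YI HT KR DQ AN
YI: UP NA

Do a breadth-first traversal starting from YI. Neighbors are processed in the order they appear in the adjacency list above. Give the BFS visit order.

Visit YI; enqueue UP, NA → queue [UP, NA]
Visit UP; enqueue HT, KR, DQ, AN → queue [NA, HT, KR, DQ, AN]
Visit NA; enqueue RG → queue [HT, KR, DQ, AN, RG]
Visit HT; enqueue NU, RF, MT → queue [KR, DQ, AN, RG, NU, RF, MT]
Visit KR; enqueue FH → queue [DQ, AN, RG, NU, RF, MT, FH]
Visit DQ; enqueue OE, LB → queue [AN, RG, NU, RF, MT, FH, OE, LB]
Visit AN; enqueue LY → queue [RG, NU, RF, MT, FH, OE, LB, LY]
Visit RG → queue [NU, RF, MT, FH, OE, LB, LY]
Visit NU → queue [RF, MT, FH, OE, LB, LY]
Visit RF → queue [MT, FH, OE, LB, LY]
Visit MT → queue [FH, OE, LB, LY]
Visit FH → queue [OE, LB, LY]
Visit OE; enqueue UL → queue [LB, LY, UL]
Visit LB → queue [LY, UL]
Visit LY → queue [UL]
Visit UL → queue []

YI → UP → NA → HT → KR → DQ → AN → RG → NU → RF → MT → FH → OE → LB → LY → UL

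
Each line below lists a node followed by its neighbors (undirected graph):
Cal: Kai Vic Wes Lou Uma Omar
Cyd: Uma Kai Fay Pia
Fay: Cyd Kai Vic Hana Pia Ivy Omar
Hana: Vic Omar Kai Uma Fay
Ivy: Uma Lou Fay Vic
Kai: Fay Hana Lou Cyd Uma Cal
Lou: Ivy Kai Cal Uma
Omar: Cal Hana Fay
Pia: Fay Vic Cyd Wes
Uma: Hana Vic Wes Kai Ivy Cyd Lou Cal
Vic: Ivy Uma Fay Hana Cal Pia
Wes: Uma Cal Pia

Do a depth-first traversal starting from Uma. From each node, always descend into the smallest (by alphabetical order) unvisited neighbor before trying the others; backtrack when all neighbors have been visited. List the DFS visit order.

Uma, Cal, Kai, Cyd, Fay, Hana, Omar, Vic, Ivy, Lou, Pia, Wes

Visit Uma
Uma → Cal
Cal → Kai
Kai → Cyd
Cyd → Fay
Fay → Hana
Hana → Omar
Hana → Vic
Vic → Ivy
Ivy → Lou
Vic → Pia
Pia → Wes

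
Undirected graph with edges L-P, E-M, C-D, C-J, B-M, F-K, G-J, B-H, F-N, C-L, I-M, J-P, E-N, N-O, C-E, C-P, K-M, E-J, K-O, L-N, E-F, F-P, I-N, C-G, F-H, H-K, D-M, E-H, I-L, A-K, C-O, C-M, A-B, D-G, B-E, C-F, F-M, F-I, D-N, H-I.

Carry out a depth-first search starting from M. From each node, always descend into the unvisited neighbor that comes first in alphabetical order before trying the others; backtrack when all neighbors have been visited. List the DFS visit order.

Visit M
M → B
B → A
A → K
K → F
F → C
C → D
D → G
G → J
J → E
E → H
H → I
I → L
L → N
N → O
L → P

M, B, A, K, F, C, D, G, J, E, H, I, L, N, O, P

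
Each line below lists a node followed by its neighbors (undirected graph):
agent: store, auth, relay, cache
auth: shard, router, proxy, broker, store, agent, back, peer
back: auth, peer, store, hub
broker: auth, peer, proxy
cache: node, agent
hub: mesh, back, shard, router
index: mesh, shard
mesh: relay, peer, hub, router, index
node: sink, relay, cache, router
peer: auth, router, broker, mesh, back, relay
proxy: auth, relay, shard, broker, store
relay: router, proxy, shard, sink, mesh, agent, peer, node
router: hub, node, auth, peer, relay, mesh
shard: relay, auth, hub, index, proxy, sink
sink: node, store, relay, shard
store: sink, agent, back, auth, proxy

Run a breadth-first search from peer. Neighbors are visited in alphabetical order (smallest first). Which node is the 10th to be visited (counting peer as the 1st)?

Visit peer; enqueue auth, back, broker, mesh, relay, router → queue [auth, back, broker, mesh, relay, router]
Visit auth; enqueue agent, proxy, shard, store → queue [back, broker, mesh, relay, router, agent, proxy, shard, store]
Visit back; enqueue hub → queue [broker, mesh, relay, router, agent, proxy, shard, store, hub]
Visit broker → queue [mesh, relay, router, agent, proxy, shard, store, hub]
Visit mesh; enqueue index → queue [relay, router, agent, proxy, shard, store, hub, index]
Visit relay; enqueue node, sink → queue [router, agent, proxy, shard, store, hub, index, node, sink]
Visit router → queue [agent, proxy, shard, store, hub, index, node, sink]
Visit agent; enqueue cache → queue [proxy, shard, store, hub, index, node, sink, cache]
Visit proxy → queue [shard, store, hub, index, node, sink, cache]
Visit shard → queue [store, hub, index, node, sink, cache]
Visit store → queue [hub, index, node, sink, cache]
Visit hub → queue [index, node, sink, cache]
Visit index → queue [node, sink, cache]
Visit node → queue [sink, cache]
Visit sink → queue [cache]
Visit cache → queue []

Visit order: peer, auth, back, broker, mesh, relay, router, agent, proxy, shard, store, hub, index, node, sink, cache

shard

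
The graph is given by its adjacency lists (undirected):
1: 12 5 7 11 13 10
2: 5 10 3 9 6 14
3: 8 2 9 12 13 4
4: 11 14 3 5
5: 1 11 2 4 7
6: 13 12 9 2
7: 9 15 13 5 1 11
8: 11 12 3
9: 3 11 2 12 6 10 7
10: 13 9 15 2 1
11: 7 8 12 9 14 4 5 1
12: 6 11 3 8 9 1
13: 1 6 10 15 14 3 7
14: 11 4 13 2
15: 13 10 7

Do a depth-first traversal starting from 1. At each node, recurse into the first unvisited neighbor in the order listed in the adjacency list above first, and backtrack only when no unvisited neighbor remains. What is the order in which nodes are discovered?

Visit 1
1 → 12
12 → 6
6 → 13
13 → 10
10 → 9
9 → 3
3 → 8
8 → 11
11 → 7
7 → 15
7 → 5
5 → 2
2 → 14
14 → 4

1 12 6 13 10 9 3 8 11 7 15 5 2 14 4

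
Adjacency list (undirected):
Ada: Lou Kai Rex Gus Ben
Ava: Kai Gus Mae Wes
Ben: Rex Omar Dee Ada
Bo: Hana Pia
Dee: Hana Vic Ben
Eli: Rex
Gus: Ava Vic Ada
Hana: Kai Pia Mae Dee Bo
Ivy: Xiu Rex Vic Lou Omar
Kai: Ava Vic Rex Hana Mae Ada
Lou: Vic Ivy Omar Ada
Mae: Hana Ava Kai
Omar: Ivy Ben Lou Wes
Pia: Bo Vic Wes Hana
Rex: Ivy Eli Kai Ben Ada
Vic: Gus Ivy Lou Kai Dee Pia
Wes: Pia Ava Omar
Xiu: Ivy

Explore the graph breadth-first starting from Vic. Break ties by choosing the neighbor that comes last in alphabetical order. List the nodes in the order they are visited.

Visit Vic; enqueue Pia, Lou, Kai, Ivy, Gus, Dee → queue [Pia, Lou, Kai, Ivy, Gus, Dee]
Visit Pia; enqueue Wes, Hana, Bo → queue [Lou, Kai, Ivy, Gus, Dee, Wes, Hana, Bo]
Visit Lou; enqueue Omar, Ada → queue [Kai, Ivy, Gus, Dee, Wes, Hana, Bo, Omar, Ada]
Visit Kai; enqueue Rex, Mae, Ava → queue [Ivy, Gus, Dee, Wes, Hana, Bo, Omar, Ada, Rex, Mae, Ava]
Visit Ivy; enqueue Xiu → queue [Gus, Dee, Wes, Hana, Bo, Omar, Ada, Rex, Mae, Ava, Xiu]
Visit Gus → queue [Dee, Wes, Hana, Bo, Omar, Ada, Rex, Mae, Ava, Xiu]
Visit Dee; enqueue Ben → queue [Wes, Hana, Bo, Omar, Ada, Rex, Mae, Ava, Xiu, Ben]
Visit Wes → queue [Hana, Bo, Omar, Ada, Rex, Mae, Ava, Xiu, Ben]
Visit Hana → queue [Bo, Omar, Ada, Rex, Mae, Ava, Xiu, Ben]
Visit Bo → queue [Omar, Ada, Rex, Mae, Ava, Xiu, Ben]
Visit Omar → queue [Ada, Rex, Mae, Ava, Xiu, Ben]
Visit Ada → queue [Rex, Mae, Ava, Xiu, Ben]
Visit Rex; enqueue Eli → queue [Mae, Ava, Xiu, Ben, Eli]
Visit Mae → queue [Ava, Xiu, Ben, Eli]
Visit Ava → queue [Xiu, Ben, Eli]
Visit Xiu → queue [Ben, Eli]
Visit Ben → queue [Eli]
Visit Eli → queue []

Vic, Pia, Lou, Kai, Ivy, Gus, Dee, Wes, Hana, Bo, Omar, Ada, Rex, Mae, Ava, Xiu, Ben, Eli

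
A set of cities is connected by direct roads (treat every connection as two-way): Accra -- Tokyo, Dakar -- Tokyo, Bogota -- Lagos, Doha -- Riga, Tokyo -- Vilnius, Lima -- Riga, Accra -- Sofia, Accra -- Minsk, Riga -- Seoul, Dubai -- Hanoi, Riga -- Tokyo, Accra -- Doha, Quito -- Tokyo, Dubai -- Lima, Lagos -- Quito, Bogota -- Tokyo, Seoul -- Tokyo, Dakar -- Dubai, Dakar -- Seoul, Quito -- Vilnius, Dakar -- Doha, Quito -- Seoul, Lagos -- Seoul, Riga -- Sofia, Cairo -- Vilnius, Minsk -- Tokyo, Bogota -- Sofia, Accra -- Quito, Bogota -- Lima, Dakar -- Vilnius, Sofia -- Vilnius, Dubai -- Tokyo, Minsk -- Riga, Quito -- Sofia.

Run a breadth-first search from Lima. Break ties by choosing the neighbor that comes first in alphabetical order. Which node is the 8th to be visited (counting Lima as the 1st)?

Dakar

Visit Lima; enqueue Bogota, Dubai, Riga → queue [Bogota, Dubai, Riga]
Visit Bogota; enqueue Lagos, Sofia, Tokyo → queue [Dubai, Riga, Lagos, Sofia, Tokyo]
Visit Dubai; enqueue Dakar, Hanoi → queue [Riga, Lagos, Sofia, Tokyo, Dakar, Hanoi]
Visit Riga; enqueue Doha, Minsk, Seoul → queue [Lagos, Sofia, Tokyo, Dakar, Hanoi, Doha, Minsk, Seoul]
Visit Lagos; enqueue Quito → queue [Sofia, Tokyo, Dakar, Hanoi, Doha, Minsk, Seoul, Quito]
Visit Sofia; enqueue Accra, Vilnius → queue [Tokyo, Dakar, Hanoi, Doha, Minsk, Seoul, Quito, Accra, Vilnius]
Visit Tokyo → queue [Dakar, Hanoi, Doha, Minsk, Seoul, Quito, Accra, Vilnius]
Visit Dakar → queue [Hanoi, Doha, Minsk, Seoul, Quito, Accra, Vilnius]
Visit Hanoi → queue [Doha, Minsk, Seoul, Quito, Accra, Vilnius]
Visit Doha → queue [Minsk, Seoul, Quito, Accra, Vilnius]
Visit Minsk → queue [Seoul, Quito, Accra, Vilnius]
Visit Seoul → queue [Quito, Accra, Vilnius]
Visit Quito → queue [Accra, Vilnius]
Visit Accra → queue [Vilnius]
Visit Vilnius; enqueue Cairo → queue [Cairo]
Visit Cairo → queue []

Visit order: Lima, Bogota, Dubai, Riga, Lagos, Sofia, Tokyo, Dakar, Hanoi, Doha, Minsk, Seoul, Quito, Accra, Vilnius, Cairo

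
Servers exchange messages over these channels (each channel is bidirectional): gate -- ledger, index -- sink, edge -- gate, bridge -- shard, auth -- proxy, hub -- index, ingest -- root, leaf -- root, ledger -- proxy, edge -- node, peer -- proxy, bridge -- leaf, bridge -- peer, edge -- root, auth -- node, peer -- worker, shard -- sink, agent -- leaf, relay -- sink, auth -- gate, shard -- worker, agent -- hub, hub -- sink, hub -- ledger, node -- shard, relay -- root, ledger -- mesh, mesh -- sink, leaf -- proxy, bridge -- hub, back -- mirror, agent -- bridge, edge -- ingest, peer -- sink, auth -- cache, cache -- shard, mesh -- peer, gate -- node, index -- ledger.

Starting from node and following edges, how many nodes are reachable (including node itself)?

20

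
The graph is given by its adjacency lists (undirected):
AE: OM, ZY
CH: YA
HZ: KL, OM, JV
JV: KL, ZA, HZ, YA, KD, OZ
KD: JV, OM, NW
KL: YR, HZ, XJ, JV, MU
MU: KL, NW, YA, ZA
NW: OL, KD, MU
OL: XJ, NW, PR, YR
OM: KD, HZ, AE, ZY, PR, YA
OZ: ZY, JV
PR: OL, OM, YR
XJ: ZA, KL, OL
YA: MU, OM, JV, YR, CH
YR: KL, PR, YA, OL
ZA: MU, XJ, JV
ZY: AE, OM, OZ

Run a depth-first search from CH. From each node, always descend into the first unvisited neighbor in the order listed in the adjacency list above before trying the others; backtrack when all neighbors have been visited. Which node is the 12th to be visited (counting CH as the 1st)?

OM

Visit CH
CH → YA
YA → MU
MU → KL
KL → YR
YR → PR
PR → OL
OL → XJ
XJ → ZA
ZA → JV
JV → HZ
HZ → OM
OM → KD
KD → NW
OM → AE
AE → ZY
ZY → OZ

Visit order: CH, YA, MU, KL, YR, PR, OL, XJ, ZA, JV, HZ, OM, KD, NW, AE, ZY, OZ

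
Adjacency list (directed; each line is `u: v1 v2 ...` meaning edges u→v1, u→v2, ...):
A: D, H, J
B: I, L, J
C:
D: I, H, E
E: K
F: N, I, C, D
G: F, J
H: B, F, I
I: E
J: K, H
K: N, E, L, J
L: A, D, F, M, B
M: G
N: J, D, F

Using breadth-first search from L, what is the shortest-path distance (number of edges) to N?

2

Level 0: L
Level 1: A, B, D, F, M
Level 2: C, E, G, H, I, J, N
Level 3: K
N first appears at level 2.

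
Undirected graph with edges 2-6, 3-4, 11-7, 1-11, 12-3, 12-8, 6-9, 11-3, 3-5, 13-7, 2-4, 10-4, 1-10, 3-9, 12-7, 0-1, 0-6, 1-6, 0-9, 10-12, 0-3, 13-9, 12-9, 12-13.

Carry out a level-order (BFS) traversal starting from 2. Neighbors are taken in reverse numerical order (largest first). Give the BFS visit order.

Visit 2; enqueue 6, 4 → queue [6, 4]
Visit 6; enqueue 9, 1, 0 → queue [4, 9, 1, 0]
Visit 4; enqueue 10, 3 → queue [9, 1, 0, 10, 3]
Visit 9; enqueue 13, 12 → queue [1, 0, 10, 3, 13, 12]
Visit 1; enqueue 11 → queue [0, 10, 3, 13, 12, 11]
Visit 0 → queue [10, 3, 13, 12, 11]
Visit 10 → queue [3, 13, 12, 11]
Visit 3; enqueue 5 → queue [13, 12, 11, 5]
Visit 13; enqueue 7 → queue [12, 11, 5, 7]
Visit 12; enqueue 8 → queue [11, 5, 7, 8]
Visit 11 → queue [5, 7, 8]
Visit 5 → queue [7, 8]
Visit 7 → queue [8]
Visit 8 → queue []

2, 6, 4, 9, 1, 0, 10, 3, 13, 12, 11, 5, 7, 8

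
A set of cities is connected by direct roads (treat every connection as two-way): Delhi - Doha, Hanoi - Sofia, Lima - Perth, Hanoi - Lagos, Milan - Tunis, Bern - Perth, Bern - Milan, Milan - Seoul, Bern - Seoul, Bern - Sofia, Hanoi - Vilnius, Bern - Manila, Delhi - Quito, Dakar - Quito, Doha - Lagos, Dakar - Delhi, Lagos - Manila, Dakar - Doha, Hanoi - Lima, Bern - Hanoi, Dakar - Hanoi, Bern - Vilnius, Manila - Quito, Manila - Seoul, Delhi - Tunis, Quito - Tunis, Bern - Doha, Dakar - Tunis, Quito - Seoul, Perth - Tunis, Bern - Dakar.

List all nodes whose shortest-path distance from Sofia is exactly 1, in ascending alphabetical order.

Level 0: Sofia
Level 1: Bern, Hanoi
Level 2: Dakar, Doha, Lagos, Lima, Manila, Milan, Perth, Seoul, Vilnius
Level 3: Delhi, Quito, Tunis

Bern, Hanoi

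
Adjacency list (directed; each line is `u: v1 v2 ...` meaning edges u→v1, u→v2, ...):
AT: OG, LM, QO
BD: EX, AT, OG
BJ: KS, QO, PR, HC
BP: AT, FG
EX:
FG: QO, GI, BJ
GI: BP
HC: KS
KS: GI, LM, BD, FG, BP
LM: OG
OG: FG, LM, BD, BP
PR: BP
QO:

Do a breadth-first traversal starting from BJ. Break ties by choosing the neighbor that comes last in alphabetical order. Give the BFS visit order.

Visit BJ; enqueue QO, PR, KS, HC → queue [QO, PR, KS, HC]
Visit QO → queue [PR, KS, HC]
Visit PR; enqueue BP → queue [KS, HC, BP]
Visit KS; enqueue LM, GI, FG, BD → queue [HC, BP, LM, GI, FG, BD]
Visit HC → queue [BP, LM, GI, FG, BD]
Visit BP; enqueue AT → queue [LM, GI, FG, BD, AT]
Visit LM; enqueue OG → queue [GI, FG, BD, AT, OG]
Visit GI → queue [FG, BD, AT, OG]
Visit FG → queue [BD, AT, OG]
Visit BD; enqueue EX → queue [AT, OG, EX]
Visit AT → queue [OG, EX]
Visit OG → queue [EX]
Visit EX → queue []

BJ, QO, PR, KS, HC, BP, LM, GI, FG, BD, AT, OG, EX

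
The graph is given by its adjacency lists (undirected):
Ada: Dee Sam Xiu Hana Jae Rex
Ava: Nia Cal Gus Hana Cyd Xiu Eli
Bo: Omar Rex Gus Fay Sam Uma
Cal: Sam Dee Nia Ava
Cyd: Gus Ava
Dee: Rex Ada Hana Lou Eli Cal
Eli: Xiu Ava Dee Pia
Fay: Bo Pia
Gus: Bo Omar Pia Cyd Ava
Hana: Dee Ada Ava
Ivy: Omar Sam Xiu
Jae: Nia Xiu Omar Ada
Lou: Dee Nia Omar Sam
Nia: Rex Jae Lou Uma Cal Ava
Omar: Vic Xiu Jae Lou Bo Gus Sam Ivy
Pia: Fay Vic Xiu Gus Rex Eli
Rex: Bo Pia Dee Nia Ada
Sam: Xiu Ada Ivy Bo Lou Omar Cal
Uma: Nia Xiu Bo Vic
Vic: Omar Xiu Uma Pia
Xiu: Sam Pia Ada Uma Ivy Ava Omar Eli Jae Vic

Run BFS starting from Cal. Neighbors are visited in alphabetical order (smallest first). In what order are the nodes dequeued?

Cal → Ava → Dee → Nia → Sam → Cyd → Eli → Gus → Hana → Xiu → Ada → Lou → Rex → Jae → Uma → Bo → Ivy → Omar → Pia → Vic → Fay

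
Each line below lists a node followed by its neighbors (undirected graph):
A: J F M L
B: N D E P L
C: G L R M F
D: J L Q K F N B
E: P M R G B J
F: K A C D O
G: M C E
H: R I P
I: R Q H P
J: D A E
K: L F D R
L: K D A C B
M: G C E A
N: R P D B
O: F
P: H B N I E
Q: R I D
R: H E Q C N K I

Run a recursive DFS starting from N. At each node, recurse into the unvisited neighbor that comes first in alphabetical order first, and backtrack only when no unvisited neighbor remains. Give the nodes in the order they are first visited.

Visit N
N → B
B → D
D → F
F → A
A → J
J → E
E → G
G → C
C → L
L → K
K → R
R → H
H → I
I → P
I → Q
C → M
F → O

N, B, D, F, A, J, E, G, C, L, K, R, H, I, P, Q, M, O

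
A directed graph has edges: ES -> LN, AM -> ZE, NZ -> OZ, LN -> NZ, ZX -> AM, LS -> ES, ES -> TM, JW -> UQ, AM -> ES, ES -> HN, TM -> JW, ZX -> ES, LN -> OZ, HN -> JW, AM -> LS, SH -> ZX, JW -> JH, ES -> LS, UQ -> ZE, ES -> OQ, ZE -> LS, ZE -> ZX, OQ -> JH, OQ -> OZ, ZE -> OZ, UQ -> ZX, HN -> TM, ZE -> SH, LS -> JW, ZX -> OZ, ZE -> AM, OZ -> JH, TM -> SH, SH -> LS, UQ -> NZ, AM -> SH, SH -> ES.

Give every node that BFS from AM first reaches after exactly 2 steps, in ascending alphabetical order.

HN, JW, LN, OQ, OZ, TM, ZX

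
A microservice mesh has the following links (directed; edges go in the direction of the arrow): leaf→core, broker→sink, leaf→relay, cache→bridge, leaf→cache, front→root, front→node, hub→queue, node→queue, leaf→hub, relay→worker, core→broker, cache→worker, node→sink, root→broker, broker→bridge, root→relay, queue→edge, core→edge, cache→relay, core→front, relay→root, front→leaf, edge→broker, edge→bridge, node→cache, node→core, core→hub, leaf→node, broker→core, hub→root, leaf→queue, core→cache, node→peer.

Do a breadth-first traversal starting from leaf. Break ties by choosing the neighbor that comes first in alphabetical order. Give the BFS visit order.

leaf, cache, core, hub, node, queue, relay, bridge, worker, broker, edge, front, root, peer, sink

Visit leaf; enqueue cache, core, hub, node, queue, relay → queue [cache, core, hub, node, queue, relay]
Visit cache; enqueue bridge, worker → queue [core, hub, node, queue, relay, bridge, worker]
Visit core; enqueue broker, edge, front → queue [hub, node, queue, relay, bridge, worker, broker, edge, front]
Visit hub; enqueue root → queue [node, queue, relay, bridge, worker, broker, edge, front, root]
Visit node; enqueue peer, sink → queue [queue, relay, bridge, worker, broker, edge, front, root, peer, sink]
Visit queue → queue [relay, bridge, worker, broker, edge, front, root, peer, sink]
Visit relay → queue [bridge, worker, broker, edge, front, root, peer, sink]
Visit bridge → queue [worker, broker, edge, front, root, peer, sink]
Visit worker → queue [broker, edge, front, root, peer, sink]
Visit broker → queue [edge, front, root, peer, sink]
Visit edge → queue [front, root, peer, sink]
Visit front → queue [root, peer, sink]
Visit root → queue [peer, sink]
Visit peer → queue [sink]
Visit sink → queue []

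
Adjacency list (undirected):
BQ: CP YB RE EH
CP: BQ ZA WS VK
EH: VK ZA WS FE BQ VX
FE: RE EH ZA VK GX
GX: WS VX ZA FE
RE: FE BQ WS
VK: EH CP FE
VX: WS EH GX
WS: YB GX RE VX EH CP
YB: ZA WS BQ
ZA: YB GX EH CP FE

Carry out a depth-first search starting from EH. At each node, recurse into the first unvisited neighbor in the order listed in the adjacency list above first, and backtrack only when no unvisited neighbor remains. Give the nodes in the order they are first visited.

EH, VK, CP, BQ, YB, ZA, GX, WS, RE, FE, VX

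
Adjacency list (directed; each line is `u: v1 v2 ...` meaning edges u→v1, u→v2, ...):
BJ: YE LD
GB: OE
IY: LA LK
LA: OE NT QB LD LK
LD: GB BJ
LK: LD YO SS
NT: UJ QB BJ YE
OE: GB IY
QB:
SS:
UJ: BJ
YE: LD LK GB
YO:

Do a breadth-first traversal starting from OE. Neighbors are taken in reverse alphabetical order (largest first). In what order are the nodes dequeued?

OE, IY, GB, LK, LA, YO, SS, LD, QB, NT, BJ, YE, UJ

Visit OE; enqueue IY, GB → queue [IY, GB]
Visit IY; enqueue LK, LA → queue [GB, LK, LA]
Visit GB → queue [LK, LA]
Visit LK; enqueue YO, SS, LD → queue [LA, YO, SS, LD]
Visit LA; enqueue QB, NT → queue [YO, SS, LD, QB, NT]
Visit YO → queue [SS, LD, QB, NT]
Visit SS → queue [LD, QB, NT]
Visit LD; enqueue BJ → queue [QB, NT, BJ]
Visit QB → queue [NT, BJ]
Visit NT; enqueue YE, UJ → queue [BJ, YE, UJ]
Visit BJ → queue [YE, UJ]
Visit YE → queue [UJ]
Visit UJ → queue []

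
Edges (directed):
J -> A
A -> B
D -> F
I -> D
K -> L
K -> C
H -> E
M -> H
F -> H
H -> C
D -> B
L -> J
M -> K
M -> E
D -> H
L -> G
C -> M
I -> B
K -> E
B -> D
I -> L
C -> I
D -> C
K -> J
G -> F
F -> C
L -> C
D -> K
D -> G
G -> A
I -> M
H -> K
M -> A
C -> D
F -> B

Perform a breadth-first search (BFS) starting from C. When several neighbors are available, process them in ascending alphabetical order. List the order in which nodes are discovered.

C, D, I, M, B, F, G, H, K, L, A, E, J

Visit C; enqueue D, I, M → queue [D, I, M]
Visit D; enqueue B, F, G, H, K → queue [I, M, B, F, G, H, K]
Visit I; enqueue L → queue [M, B, F, G, H, K, L]
Visit M; enqueue A, E → queue [B, F, G, H, K, L, A, E]
Visit B → queue [F, G, H, K, L, A, E]
Visit F → queue [G, H, K, L, A, E]
Visit G → queue [H, K, L, A, E]
Visit H → queue [K, L, A, E]
Visit K; enqueue J → queue [L, A, E, J]
Visit L → queue [A, E, J]
Visit A → queue [E, J]
Visit E → queue [J]
Visit J → queue []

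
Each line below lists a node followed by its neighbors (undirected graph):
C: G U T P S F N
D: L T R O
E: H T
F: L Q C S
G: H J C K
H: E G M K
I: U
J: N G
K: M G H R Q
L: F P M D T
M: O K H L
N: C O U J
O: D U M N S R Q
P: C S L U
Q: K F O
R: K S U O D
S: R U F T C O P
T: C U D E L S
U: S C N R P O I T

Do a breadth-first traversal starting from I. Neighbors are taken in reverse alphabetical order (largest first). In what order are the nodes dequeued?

Visit I; enqueue U → queue [U]
Visit U; enqueue T, S, R, P, O, N, C → queue [T, S, R, P, O, N, C]
Visit T; enqueue L, E, D → queue [S, R, P, O, N, C, L, E, D]
Visit S; enqueue F → queue [R, P, O, N, C, L, E, D, F]
Visit R; enqueue K → queue [P, O, N, C, L, E, D, F, K]
Visit P → queue [O, N, C, L, E, D, F, K]
Visit O; enqueue Q, M → queue [N, C, L, E, D, F, K, Q, M]
Visit N; enqueue J → queue [C, L, E, D, F, K, Q, M, J]
Visit C; enqueue G → queue [L, E, D, F, K, Q, M, J, G]
Visit L → queue [E, D, F, K, Q, M, J, G]
Visit E; enqueue H → queue [D, F, K, Q, M, J, G, H]
Visit D → queue [F, K, Q, M, J, G, H]
Visit F → queue [K, Q, M, J, G, H]
Visit K → queue [Q, M, J, G, H]
Visit Q → queue [M, J, G, H]
Visit M → queue [J, G, H]
Visit J → queue [G, H]
Visit G → queue [H]
Visit H → queue []

I, U, T, S, R, P, O, N, C, L, E, D, F, K, Q, M, J, G, H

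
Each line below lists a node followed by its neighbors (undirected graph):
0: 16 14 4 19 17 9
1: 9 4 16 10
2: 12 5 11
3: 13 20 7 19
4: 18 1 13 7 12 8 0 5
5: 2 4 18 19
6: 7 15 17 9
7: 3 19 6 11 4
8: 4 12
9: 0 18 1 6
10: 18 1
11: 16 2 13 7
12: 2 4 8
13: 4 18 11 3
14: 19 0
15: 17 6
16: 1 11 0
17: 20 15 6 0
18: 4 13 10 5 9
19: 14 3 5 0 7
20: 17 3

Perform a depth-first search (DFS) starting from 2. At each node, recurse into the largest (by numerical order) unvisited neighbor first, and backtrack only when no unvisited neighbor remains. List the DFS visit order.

Visit 2
2 → 12
12 → 8
8 → 4
4 → 18
18 → 13
13 → 11
11 → 16
16 → 1
1 → 10
1 → 9
9 → 6
6 → 17
17 → 20
20 → 3
3 → 19
19 → 14
14 → 0
19 → 7
19 → 5
17 → 15

2 12 8 4 18 13 11 16 1 10 9 6 17 20 3 19 14 0 7 5 15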